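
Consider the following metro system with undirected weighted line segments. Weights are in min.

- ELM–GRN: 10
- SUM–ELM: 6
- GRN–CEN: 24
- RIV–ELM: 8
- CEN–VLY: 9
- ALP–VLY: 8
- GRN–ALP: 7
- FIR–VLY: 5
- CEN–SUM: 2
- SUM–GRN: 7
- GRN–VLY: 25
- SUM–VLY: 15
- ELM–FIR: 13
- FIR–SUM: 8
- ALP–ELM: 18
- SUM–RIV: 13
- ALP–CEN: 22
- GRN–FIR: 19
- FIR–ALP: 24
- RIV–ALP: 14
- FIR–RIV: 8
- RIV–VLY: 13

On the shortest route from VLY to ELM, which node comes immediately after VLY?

CEN

Enumerating some paths:
VLY - FIR - ELM: 5+13 = 18
VLY - FIR - RIV - ELM: 5+8+8 = 21
VLY - FIR - SUM - ELM: 5+8+6 = 19
VLY - CEN - SUM - ELM: 9+2+6 = 17
The minimum is 17 min via VLY - CEN - SUM - ELM.
So from VLY the first move is to CEN.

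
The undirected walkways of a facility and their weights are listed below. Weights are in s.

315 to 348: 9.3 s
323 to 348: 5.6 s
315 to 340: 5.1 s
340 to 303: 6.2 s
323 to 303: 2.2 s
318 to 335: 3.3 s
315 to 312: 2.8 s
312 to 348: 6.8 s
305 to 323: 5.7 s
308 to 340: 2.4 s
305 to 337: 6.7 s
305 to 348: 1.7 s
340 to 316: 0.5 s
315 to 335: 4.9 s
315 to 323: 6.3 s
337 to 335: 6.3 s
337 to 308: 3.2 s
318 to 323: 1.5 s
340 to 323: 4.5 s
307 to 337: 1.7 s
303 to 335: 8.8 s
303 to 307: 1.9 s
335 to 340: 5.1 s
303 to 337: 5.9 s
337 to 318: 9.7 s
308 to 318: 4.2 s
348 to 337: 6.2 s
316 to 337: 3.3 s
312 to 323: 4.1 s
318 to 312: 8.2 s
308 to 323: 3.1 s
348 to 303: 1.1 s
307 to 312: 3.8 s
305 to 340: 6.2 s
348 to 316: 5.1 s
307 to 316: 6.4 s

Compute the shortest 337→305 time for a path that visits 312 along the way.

Shortest 337→312: 337 → 307 → 312 = 5.5
Best 312 to 305: 312 → 348 → 305 costing 8.5
Total via 312: 5.5 + 8.5 = 14 s.

14 s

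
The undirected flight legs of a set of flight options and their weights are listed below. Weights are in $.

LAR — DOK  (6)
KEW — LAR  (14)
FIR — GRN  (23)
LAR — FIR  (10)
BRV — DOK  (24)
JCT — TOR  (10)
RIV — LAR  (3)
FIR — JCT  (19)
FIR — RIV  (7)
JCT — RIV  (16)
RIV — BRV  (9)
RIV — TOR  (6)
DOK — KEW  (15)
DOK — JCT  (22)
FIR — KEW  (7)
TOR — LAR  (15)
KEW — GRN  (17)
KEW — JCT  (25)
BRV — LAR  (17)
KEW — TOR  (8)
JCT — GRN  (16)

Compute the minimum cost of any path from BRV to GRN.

Candidate routes:
BRV–RIV–FIR–KEW–GRN: 9+7+7+17 = 40
BRV–RIV–FIR–GRN: 9+7+23 = 39
BRV–RIV–TOR–KEW–GRN: 9+6+8+17 = 40
The minimum is $39 via BRV–RIV–FIR–GRN.

$39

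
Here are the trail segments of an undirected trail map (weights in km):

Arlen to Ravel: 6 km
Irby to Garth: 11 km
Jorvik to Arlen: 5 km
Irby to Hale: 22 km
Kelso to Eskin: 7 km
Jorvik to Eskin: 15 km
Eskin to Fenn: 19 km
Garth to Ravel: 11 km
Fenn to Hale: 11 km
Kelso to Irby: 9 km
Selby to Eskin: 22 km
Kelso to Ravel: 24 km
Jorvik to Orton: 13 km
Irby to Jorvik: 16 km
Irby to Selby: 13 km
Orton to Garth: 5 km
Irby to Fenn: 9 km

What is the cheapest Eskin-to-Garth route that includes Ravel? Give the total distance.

37 km

Shortest Eskin→Ravel: Eskin–Jorvik–Arlen–Ravel = 26
Best Ravel to Garth: Ravel–Garth costing 11
Total via Ravel: 26 + 11 = 37 km.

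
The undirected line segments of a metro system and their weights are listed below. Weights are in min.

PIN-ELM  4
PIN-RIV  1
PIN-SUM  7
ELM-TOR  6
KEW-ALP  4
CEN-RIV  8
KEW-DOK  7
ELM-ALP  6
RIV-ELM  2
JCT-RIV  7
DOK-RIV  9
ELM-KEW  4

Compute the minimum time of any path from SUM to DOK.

17 min

Running Dijkstra from SUM:
SUM: 0
PIN: 7  (via SUM)
RIV: 8  (via PIN)
ELM: 10  (via RIV)
KEW: 14  (via ELM)
JCT: 15  (via RIV)
CEN: 16  (via RIV)
TOR: 16  (via ELM)
ALP: 16  (via ELM)
DOK: 17  (via RIV)
Shortest route: SUM → PIN → RIV → DOK = 17 min.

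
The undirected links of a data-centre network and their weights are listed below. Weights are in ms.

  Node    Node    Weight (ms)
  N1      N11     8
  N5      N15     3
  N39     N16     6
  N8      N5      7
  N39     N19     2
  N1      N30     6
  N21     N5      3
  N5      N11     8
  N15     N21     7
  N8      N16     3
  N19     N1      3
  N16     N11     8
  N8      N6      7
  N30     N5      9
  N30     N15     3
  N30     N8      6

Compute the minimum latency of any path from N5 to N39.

Compare a few routes:
N5 - N30 - N1 - N19 - N39: 9+6+3+2 = 20
N5 - N15 - N30 - N1 - N19 - N39: 3+3+6+3+2 = 17
N5 - N11 - N1 - N19 - N39: 8+8+3+2 = 21
N5 - N8 - N16 - N39: 7+3+6 = 16
The minimum is 16 ms via N5 - N8 - N16 - N39.

16 ms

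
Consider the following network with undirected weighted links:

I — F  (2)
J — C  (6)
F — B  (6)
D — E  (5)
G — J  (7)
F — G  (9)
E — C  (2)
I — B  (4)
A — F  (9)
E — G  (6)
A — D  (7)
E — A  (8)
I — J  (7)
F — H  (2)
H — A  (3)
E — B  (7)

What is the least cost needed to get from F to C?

Compare a few routes:
F–I–J–C: 2+7+6 = 15
F–G–E–C: 9+6+2 = 17
Cheapest is F–I–J–C at 15.

15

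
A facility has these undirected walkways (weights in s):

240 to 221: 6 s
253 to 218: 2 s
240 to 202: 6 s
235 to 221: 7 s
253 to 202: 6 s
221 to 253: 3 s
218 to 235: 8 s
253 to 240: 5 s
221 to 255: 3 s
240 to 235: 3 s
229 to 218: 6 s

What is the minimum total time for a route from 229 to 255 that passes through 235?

Best 229 to 235: 229 → 218 → 235 costing 14
Best 235 to 255: 235 → 221 → 255 costing 10
Total via 235: 14 + 10 = 24 s.

24 s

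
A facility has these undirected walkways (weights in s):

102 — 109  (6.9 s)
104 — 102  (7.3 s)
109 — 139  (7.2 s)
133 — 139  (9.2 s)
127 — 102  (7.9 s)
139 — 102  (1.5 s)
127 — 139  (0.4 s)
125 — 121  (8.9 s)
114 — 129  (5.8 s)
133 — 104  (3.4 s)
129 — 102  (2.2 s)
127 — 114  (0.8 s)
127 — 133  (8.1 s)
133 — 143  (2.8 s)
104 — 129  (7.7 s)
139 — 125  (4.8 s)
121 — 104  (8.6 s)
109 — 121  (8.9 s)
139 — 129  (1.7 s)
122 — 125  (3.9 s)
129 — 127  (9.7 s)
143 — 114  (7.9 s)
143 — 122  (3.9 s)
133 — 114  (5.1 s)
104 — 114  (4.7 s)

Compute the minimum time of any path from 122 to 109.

Shortest distances from 122:
122: 0
143: 3.9  (via 122)
125: 3.9  (via 122)
133: 6.7  (via 143)
139: 8.7  (via 125)
127: 9.1  (via 139)
114: 9.9  (via 127)
104: 10.1  (via 133)
102: 10.2  (via 139)
129: 10.4  (via 139)
121: 12.8  (via 125)
109: 15.9  (via 139)
Shortest route: 122 → 125 → 139 → 109 = 15.9 s.

15.9 s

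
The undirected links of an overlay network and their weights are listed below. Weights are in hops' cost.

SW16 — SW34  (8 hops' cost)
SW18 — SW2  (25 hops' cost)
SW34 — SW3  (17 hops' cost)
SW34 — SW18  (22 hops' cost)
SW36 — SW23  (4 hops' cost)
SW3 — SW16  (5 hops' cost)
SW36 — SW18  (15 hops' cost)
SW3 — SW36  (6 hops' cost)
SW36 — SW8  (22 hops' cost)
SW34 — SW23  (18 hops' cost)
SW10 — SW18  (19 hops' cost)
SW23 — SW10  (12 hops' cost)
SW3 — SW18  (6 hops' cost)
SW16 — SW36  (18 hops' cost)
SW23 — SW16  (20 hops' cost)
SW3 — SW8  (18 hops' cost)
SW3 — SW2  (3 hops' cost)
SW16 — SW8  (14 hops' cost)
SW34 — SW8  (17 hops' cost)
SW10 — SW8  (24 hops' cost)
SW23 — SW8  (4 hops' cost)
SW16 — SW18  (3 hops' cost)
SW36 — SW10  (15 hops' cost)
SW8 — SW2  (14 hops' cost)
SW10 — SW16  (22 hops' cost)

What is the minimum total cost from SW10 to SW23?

12 hops' cost

Settle nodes by increasing distance from SW10:
SW10: 0
SW23: 12  (via SW10)
Shortest route: SW10 → SW23 = 12 hops' cost.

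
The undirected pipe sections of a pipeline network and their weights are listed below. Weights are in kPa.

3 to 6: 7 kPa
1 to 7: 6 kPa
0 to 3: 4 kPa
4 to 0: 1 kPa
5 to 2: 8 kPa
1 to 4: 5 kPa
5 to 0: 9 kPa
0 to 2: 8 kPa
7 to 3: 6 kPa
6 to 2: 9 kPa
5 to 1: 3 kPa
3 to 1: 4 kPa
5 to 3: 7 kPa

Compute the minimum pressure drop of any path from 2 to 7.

Shortest distances from 2:
2: 0
0: 8  (via 2)
5: 8  (via 2)
4: 9  (via 0)
6: 9  (via 2)
1: 11  (via 5)
3: 12  (via 0)
7: 17  (via 1)
Shortest route: 2–5–1–7 = 17 kPa.

17 kPa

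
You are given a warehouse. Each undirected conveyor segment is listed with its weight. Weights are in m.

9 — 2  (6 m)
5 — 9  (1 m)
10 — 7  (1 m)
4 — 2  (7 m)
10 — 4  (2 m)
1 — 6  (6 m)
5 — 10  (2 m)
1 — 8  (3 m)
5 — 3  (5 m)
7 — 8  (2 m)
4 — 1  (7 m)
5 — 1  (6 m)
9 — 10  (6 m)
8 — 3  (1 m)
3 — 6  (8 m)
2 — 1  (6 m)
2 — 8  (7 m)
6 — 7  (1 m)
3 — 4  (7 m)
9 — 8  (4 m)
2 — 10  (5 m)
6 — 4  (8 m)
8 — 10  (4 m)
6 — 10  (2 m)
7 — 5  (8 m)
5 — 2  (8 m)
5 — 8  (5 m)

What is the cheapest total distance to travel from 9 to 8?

4 m

Enumerating some paths:
9–5–8: 1+5 = 6
9–8: 4 = 4
9–5–10–7–8: 1+2+1+2 = 6
Cheapest is 9–8 at 4 m.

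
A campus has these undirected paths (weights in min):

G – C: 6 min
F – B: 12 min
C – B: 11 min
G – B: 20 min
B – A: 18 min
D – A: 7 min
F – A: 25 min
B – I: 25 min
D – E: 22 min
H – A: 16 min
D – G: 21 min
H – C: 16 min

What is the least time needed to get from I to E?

72 min

Candidate routes:
I - B - C - G - D - E: 25+11+6+21+22 = 85
I - B - G - D - E: 25+20+21+22 = 88
I - B - A - D - E: 25+18+7+22 = 72
The minimum is 72 min via I - B - A - D - E.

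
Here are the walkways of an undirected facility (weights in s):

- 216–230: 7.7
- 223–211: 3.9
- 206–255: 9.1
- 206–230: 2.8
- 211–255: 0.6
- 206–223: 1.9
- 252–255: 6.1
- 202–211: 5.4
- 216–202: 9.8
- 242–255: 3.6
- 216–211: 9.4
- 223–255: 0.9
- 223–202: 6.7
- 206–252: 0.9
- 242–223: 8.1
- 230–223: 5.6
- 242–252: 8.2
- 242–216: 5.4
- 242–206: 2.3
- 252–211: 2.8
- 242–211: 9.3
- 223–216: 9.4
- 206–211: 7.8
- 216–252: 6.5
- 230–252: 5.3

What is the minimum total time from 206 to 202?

8.6 s

Shortest distances from 206:
206: 0
252: 0.9  (via 206)
223: 1.9  (via 206)
242: 2.3  (via 206)
230: 2.8  (via 206)
255: 2.8  (via 223)
211: 3.4  (via 255)
216: 7.4  (via 252)
202: 8.6  (via 223)
Shortest route: 206 → 223 → 202 = 8.6 s.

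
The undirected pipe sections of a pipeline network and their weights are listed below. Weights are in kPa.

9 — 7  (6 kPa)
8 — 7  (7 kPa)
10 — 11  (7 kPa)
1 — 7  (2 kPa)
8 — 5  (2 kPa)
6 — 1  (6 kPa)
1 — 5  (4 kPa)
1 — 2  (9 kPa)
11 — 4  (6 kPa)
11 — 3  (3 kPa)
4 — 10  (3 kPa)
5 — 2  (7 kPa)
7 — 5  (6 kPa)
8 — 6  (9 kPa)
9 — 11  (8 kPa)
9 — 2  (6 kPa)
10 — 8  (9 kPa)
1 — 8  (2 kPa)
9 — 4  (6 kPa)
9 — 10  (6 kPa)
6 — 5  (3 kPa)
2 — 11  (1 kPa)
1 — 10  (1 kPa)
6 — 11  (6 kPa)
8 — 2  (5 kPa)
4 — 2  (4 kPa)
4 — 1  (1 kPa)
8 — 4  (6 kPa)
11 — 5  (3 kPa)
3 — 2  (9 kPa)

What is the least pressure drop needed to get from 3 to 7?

Compare a few routes:
3 → 11 → 5 → 1 → 7: 3+3+4+2 = 12
3 → 11 → 2 → 4 → 1 → 7: 3+1+4+1+2 = 11
3 → 11 → 5 → 7: 3+3+6 = 12
3 → 11 → 4 → 1 → 7: 3+6+1+2 = 12
Cheapest is 3 → 11 → 2 → 4 → 1 → 7 at 11 kPa.

11 kPa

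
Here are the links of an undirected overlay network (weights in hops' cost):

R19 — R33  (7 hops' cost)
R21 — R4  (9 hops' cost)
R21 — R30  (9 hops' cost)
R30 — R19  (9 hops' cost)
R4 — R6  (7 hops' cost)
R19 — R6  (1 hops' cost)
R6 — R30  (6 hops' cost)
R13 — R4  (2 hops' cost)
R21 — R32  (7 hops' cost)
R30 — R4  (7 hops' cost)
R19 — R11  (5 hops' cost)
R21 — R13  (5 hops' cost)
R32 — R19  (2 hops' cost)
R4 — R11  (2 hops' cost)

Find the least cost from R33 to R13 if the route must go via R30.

Shortest R33→R30: R33–R19–R6–R30 = 14
Shortest R30→R13: R30–R4–R13 = 9
Total via R30: 14 + 9 = 23 hops' cost.

23 hops' cost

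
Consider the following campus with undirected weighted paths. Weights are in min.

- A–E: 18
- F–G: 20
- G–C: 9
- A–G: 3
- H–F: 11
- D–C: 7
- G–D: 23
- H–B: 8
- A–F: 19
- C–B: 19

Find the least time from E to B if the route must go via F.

56 min

Shortest E→F: E → A → F = 37
Shortest F→B: F → H → B = 19
Total via F: 37 + 19 = 56 min.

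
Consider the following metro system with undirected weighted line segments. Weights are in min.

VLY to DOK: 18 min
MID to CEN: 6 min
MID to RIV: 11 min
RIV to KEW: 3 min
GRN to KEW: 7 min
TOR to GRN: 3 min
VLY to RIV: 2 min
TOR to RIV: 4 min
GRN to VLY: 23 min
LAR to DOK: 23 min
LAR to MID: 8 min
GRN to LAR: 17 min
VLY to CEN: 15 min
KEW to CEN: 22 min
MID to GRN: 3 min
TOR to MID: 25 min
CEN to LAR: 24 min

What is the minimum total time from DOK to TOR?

Enumerating some paths:
DOK → VLY → RIV → KEW → GRN → TOR: 18+2+3+7+3 = 33
DOK → LAR → MID → GRN → TOR: 23+8+3+3 = 37
DOK → VLY → RIV → TOR: 18+2+4 = 24
Cheapest is DOK → VLY → RIV → TOR at 24 min.

24 min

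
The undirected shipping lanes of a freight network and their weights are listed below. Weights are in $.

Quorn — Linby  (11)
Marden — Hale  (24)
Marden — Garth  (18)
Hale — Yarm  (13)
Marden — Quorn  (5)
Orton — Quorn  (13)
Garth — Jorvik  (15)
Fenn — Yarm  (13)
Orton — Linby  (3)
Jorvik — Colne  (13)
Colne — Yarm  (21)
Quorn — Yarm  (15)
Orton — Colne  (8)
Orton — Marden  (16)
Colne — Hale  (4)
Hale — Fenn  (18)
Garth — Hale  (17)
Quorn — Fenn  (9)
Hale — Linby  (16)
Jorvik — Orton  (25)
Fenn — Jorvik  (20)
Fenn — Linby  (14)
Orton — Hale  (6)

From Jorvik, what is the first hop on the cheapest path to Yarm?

Colne

Compare a few routes:
Jorvik - Colne - Hale - Yarm: 13+4+13 = 30
Jorvik - Fenn - Yarm: 20+13 = 33
Jorvik - Colne - Yarm: 13+21 = 34
The minimum is $30 via Jorvik - Colne - Hale - Yarm.
So from Jorvik the first move is to Colne.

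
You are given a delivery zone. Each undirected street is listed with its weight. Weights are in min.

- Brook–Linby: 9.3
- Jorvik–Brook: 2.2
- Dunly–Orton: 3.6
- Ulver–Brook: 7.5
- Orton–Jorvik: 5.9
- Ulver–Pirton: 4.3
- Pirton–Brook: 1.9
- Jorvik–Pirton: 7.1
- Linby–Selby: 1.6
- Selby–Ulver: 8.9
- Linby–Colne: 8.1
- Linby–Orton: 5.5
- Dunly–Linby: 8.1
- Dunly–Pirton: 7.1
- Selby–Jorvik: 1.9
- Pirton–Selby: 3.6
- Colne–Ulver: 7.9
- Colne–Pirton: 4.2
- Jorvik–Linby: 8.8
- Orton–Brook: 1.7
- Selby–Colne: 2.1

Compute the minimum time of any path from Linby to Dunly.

8.1 min

Settle nodes by increasing distance from Linby:
Linby: 0
Selby: 1.6  (via Linby)
Jorvik: 3.5  (via Selby)
Colne: 3.7  (via Selby)
Pirton: 5.2  (via Selby)
Orton: 5.5  (via Linby)
Brook: 5.7  (via Jorvik)
Dunly: 8.1  (via Linby)
Shortest route: Linby → Dunly = 8.1 min.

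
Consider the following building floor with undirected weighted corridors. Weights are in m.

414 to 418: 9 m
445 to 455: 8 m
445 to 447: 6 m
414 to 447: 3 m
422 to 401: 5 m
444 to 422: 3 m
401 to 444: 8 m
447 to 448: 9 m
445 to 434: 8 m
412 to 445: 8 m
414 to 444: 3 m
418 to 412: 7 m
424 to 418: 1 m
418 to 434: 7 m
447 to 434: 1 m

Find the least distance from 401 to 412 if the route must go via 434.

29 m

Shortest 401→434: 401 → 444 → 414 → 447 → 434 = 15
Best 434 to 412: 434 → 418 → 412 costing 14
Total via 434: 15 + 14 = 29 m.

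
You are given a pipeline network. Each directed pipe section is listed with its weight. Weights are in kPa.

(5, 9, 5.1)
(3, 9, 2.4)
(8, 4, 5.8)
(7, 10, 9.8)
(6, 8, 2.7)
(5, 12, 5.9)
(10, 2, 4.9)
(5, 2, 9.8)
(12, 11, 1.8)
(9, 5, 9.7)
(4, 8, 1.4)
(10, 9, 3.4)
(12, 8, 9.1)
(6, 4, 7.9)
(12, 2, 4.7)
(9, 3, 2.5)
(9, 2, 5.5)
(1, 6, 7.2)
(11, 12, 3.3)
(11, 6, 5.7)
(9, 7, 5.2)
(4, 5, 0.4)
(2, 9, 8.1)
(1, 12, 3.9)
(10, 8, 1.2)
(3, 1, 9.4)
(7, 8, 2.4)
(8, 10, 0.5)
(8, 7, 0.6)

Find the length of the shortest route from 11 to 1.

Enumerating some paths:
11 - 12 - 2 - 9 - 3 - 1: 3.3+4.7+8.1+2.5+9.4 = 28
11 - 6 - 8 - 10 - 9 - 3 - 1: 5.7+2.7+0.5+3.4+2.5+9.4 = 24.2
The minimum is 24.2 kPa via 11 - 6 - 8 - 10 - 9 - 3 - 1.

24.2 kPa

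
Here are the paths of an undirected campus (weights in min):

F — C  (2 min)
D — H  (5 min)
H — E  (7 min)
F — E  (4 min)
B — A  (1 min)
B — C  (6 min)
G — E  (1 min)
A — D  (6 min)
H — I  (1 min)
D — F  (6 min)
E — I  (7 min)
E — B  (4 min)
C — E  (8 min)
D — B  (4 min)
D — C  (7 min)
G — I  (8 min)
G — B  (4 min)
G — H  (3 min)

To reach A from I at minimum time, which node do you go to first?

Compare a few routes:
I - H - D - B - A: 1+5+4+1 = 11
I - E - B - A: 7+4+1 = 12
I - H - G - B - A: 1+3+4+1 = 9
I - H - G - E - B - A: 1+3+1+4+1 = 10
Cheapest is I - H - G - B - A at 9 min.
So from I the first move is to H.

H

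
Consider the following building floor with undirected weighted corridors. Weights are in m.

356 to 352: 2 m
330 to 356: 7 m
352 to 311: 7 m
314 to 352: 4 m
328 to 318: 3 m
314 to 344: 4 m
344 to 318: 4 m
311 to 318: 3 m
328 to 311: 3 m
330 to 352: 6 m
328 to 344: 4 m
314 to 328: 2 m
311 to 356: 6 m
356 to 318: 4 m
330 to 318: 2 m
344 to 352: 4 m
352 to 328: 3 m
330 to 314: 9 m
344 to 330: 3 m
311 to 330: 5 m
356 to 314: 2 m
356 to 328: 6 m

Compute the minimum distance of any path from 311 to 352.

Enumerating some paths:
311–328–352: 3+3 = 6
311–356–352: 6+2 = 8
311–352: 7 = 7
Cheapest is 311–328–352 at 6 m.

6 m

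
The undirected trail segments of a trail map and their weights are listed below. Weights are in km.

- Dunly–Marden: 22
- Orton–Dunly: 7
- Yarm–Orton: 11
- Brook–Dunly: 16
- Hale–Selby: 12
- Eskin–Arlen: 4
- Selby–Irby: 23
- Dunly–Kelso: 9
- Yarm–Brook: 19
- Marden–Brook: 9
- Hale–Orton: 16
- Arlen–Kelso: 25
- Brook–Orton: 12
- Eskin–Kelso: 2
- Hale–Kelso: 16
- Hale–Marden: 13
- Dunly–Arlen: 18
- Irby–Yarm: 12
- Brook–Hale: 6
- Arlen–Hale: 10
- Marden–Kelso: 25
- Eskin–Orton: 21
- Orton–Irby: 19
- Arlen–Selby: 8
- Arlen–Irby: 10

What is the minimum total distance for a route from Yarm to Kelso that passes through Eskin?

Shortest Yarm→Eskin: Yarm → Irby → Arlen → Eskin = 26
Best Eskin to Kelso: Eskin → Kelso costing 2
Total via Eskin: 26 + 2 = 28 km.

28 km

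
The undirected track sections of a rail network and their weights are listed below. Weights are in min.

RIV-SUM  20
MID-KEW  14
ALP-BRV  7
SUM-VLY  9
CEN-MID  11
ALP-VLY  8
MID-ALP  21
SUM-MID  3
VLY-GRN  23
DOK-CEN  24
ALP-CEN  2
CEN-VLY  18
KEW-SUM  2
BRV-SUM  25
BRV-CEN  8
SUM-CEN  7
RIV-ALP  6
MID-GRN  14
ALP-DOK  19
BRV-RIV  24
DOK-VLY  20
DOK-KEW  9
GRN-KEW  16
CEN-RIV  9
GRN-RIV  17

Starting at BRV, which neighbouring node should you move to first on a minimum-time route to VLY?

ALP

Compare a few routes:
BRV–CEN–ALP–VLY: 8+2+8 = 18
BRV–ALP–VLY: 7+8 = 15
The minimum is 15 min via BRV–ALP–VLY.
So from BRV the first move is to ALP.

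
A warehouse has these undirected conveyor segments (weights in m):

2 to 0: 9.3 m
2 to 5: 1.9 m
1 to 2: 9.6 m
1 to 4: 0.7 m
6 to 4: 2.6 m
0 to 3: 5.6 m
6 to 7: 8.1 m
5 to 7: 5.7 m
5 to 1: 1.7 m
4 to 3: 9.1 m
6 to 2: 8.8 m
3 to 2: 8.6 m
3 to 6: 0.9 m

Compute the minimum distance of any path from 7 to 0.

14.6 m

Enumerating some paths:
7 - 6 - 3 - 0: 8.1+0.9+5.6 = 14.6
7 - 5 - 2 - 0: 5.7+1.9+9.3 = 16.9
The minimum is 14.6 m via 7 - 6 - 3 - 0.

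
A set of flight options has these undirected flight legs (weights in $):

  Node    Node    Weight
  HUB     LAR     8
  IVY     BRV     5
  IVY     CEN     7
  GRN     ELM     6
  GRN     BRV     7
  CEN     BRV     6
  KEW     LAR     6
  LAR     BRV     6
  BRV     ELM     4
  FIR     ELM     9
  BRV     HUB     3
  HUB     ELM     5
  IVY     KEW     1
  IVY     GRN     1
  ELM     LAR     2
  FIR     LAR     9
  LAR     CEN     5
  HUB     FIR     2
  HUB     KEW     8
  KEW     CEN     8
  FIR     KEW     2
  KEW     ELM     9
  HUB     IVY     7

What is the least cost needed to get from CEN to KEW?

Enumerating some paths:
CEN → KEW: 8 = 8
CEN → LAR → KEW: 5+6 = 11
CEN → BRV → IVY → KEW: 6+5+1 = 12
Cheapest is CEN → KEW at $8.

$8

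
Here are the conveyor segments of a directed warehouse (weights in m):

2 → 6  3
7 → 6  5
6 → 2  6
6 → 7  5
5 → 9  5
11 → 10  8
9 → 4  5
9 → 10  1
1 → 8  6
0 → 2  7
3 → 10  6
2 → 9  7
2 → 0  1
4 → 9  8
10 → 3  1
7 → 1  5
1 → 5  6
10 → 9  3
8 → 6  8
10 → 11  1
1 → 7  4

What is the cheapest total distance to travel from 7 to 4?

Settle nodes by increasing distance from 7:
7: 0
1: 5  (via 7)
6: 5  (via 7)
2: 11  (via 6)
5: 11  (via 1)
8: 11  (via 1)
0: 12  (via 2)
9: 16  (via 5)
10: 17  (via 9)
3: 18  (via 10)
11: 18  (via 10)
4: 21  (via 9)
Shortest route: 7 → 1 → 5 → 9 → 4 = 21 m.

21 m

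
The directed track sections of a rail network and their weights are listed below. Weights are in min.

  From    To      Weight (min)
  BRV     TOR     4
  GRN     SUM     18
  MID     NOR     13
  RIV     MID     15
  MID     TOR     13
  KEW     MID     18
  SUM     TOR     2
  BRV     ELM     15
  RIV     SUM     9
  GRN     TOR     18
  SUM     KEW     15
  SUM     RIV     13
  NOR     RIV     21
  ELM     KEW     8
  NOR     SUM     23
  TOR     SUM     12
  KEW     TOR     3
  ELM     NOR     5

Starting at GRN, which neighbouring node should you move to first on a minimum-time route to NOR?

Candidate routes:
GRN–SUM–RIV–MID–NOR: 18+13+15+13 = 59
GRN–SUM–KEW–MID–NOR: 18+15+18+13 = 64
GRN–TOR–SUM–KEW–MID–NOR: 18+12+15+18+13 = 76
GRN–TOR–SUM–RIV–MID–NOR: 18+12+13+15+13 = 71
The minimum is 59 min via GRN–SUM–RIV–MID–NOR.
So from GRN the first move is to SUM.

SUM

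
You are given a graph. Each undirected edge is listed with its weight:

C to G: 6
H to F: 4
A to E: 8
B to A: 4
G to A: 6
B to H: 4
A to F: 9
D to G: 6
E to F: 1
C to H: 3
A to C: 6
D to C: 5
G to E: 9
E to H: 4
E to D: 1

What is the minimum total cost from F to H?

Settle nodes by increasing distance from F:
F: 0
E: 1  (via F)
D: 2  (via E)
H: 4  (via F)
Shortest route: F–H = 4.

4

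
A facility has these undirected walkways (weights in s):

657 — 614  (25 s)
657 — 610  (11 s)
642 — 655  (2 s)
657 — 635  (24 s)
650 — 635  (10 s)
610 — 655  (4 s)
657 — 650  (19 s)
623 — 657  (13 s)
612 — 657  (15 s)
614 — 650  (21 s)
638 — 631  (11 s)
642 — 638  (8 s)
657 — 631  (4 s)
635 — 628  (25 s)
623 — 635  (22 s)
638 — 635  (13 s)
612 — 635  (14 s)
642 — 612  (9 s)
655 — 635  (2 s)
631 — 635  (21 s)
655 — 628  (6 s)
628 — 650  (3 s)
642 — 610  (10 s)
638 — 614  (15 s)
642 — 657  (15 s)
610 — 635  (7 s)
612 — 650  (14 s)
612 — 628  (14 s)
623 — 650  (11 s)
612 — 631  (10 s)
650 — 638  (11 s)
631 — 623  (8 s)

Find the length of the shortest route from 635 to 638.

12 s

Candidate routes:
635 - 655 - 642 - 638: 2+2+8 = 12
635 - 650 - 638: 10+11 = 21
635 - 610 - 655 - 642 - 638: 7+4+2+8 = 21
635 - 638: 13 = 13
Cheapest is 635 - 655 - 642 - 638 at 12 s.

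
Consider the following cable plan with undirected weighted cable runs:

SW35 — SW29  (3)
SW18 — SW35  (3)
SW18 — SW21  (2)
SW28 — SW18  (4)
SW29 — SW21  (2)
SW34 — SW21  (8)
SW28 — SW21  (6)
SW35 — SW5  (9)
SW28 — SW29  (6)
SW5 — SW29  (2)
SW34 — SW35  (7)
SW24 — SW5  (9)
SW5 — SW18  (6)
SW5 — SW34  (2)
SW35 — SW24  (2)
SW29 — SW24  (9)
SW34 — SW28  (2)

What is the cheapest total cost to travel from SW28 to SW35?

Enumerating some paths:
SW28 → SW34 → SW35: 2+7 = 9
SW28 → SW34 → SW5 → SW29 → SW35: 2+2+2+3 = 9
SW28 → SW18 → SW35: 4+3 = 7
The minimum is 7 via SW28 → SW18 → SW35.

7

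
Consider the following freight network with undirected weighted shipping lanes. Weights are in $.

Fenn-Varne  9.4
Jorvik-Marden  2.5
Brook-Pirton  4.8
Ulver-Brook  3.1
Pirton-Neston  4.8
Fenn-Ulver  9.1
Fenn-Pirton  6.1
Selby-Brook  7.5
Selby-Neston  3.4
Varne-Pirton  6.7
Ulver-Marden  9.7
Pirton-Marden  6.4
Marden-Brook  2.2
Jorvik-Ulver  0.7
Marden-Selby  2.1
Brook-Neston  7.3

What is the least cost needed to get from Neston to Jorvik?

$8

Enumerating some paths:
Neston → Brook → Ulver → Jorvik: 7.3+3.1+0.7 = 11.1
Neston → Selby → Marden → Jorvik: 3.4+2.1+2.5 = 8
Cheapest is Neston → Selby → Marden → Jorvik at $8.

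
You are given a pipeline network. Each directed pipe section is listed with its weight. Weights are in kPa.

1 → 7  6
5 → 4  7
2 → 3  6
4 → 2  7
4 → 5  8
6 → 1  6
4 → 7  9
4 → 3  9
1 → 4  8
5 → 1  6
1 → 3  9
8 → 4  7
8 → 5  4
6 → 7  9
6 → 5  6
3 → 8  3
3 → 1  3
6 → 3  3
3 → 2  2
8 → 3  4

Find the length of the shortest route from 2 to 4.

16 kPa

Shortest distances from 2:
2: 0
3: 6  (via 2)
1: 9  (via 3)
8: 9  (via 3)
5: 13  (via 8)
7: 15  (via 1)
4: 16  (via 8)
Shortest route: 2–3–8–4 = 16 kPa.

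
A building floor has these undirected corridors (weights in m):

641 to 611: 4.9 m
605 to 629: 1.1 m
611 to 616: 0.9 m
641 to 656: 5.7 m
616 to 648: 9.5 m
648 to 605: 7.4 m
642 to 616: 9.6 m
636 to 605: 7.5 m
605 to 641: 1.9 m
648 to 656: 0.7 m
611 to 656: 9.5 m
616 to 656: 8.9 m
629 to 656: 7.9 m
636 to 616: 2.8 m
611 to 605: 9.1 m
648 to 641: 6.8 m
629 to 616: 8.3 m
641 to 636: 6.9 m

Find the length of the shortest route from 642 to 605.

17.3 m

Candidate routes:
642 → 616 → 629 → 605: 9.6+8.3+1.1 = 19
642 → 616 → 611 → 641 → 605: 9.6+0.9+4.9+1.9 = 17.3
The minimum is 17.3 m via 642 → 616 → 611 → 641 → 605.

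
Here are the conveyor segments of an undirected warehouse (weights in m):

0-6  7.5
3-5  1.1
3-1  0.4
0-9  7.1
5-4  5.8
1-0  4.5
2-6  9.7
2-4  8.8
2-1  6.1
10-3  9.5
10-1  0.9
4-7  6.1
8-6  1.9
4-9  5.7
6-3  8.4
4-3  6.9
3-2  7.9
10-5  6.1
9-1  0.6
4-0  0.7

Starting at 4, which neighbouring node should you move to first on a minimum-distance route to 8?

0

Enumerating some paths:
4–0–1–3–6–8: 0.7+4.5+0.4+8.4+1.9 = 15.9
4–0–6–8: 0.7+7.5+1.9 = 10.1
Cheapest is 4–0–6–8 at 10.1 m.
So from 4 the first move is to 0.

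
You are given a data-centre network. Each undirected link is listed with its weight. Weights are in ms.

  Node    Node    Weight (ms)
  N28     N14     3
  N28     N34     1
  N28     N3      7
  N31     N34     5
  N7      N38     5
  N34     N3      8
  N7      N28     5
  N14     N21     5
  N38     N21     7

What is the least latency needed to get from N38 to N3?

17 ms

Settle nodes by increasing distance from N38:
N38: 0
N7: 5  (via N38)
N21: 7  (via N38)
N28: 10  (via N7)
N34: 11  (via N28)
N14: 12  (via N21)
N31: 16  (via N34)
N3: 17  (via N28)
Shortest route: N38 → N7 → N28 → N3 = 17 ms.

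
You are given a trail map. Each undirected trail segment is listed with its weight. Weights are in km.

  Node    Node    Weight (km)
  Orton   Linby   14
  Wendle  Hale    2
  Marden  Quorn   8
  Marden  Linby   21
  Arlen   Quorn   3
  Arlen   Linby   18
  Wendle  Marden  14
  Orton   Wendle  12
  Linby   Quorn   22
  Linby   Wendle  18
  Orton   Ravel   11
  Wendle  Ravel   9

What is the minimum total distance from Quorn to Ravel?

31 km

Candidate routes:
Quorn → Arlen → Linby → Orton → Ravel: 3+18+14+11 = 46
Quorn → Marden → Wendle → Ravel: 8+14+9 = 31
Quorn → Marden → Wendle → Orton → Ravel: 8+14+12+11 = 45
Cheapest is Quorn → Marden → Wendle → Ravel at 31 km.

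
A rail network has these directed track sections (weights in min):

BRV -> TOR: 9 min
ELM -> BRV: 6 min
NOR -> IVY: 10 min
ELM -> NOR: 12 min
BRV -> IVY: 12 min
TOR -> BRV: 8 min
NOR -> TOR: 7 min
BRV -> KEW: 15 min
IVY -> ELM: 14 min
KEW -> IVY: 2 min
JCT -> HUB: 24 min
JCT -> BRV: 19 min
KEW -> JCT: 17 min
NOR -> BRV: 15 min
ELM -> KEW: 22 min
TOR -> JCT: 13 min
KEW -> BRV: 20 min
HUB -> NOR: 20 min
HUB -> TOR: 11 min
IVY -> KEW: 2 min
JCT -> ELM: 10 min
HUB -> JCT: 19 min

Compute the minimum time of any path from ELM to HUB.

Settle nodes by increasing distance from ELM:
ELM: 0
BRV: 6  (via ELM)
NOR: 12  (via ELM)
TOR: 15  (via BRV)
IVY: 18  (via BRV)
KEW: 20  (via IVY)
JCT: 28  (via TOR)
HUB: 52  (via JCT)
Shortest route: ELM → BRV → TOR → JCT → HUB = 52 min.

52 min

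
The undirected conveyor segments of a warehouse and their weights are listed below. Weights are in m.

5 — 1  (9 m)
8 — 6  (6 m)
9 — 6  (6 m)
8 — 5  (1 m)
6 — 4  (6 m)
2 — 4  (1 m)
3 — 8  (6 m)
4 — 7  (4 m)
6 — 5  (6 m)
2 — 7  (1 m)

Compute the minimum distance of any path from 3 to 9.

18 m

Settle nodes by increasing distance from 3:
3: 0
8: 6  (via 3)
5: 7  (via 8)
6: 12  (via 8)
1: 16  (via 5)
4: 18  (via 6)
9: 18  (via 6)
Shortest route: 3–8–6–9 = 18 m.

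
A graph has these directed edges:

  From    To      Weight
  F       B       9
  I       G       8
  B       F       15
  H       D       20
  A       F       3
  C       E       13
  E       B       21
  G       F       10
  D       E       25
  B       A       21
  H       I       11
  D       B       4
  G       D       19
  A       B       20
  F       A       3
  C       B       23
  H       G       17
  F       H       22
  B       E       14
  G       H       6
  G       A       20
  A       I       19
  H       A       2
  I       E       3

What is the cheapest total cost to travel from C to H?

60

Enumerating some paths:
C–B–A–F–H: 23+21+3+22 = 69
C–B–F–H: 23+15+22 = 60
Cheapest is C–B–F–H at 60.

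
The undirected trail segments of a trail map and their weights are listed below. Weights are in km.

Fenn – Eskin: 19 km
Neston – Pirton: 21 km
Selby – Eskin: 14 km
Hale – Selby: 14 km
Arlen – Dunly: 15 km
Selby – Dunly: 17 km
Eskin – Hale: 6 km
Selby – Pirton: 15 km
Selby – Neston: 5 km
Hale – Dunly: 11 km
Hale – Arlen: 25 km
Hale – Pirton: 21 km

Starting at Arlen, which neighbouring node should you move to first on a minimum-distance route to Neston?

Dunly

Candidate routes:
Arlen - Hale - Eskin - Selby - Neston: 25+6+14+5 = 50
Arlen - Hale - Selby - Neston: 25+14+5 = 44
Arlen - Dunly - Selby - Neston: 15+17+5 = 37
Arlen - Dunly - Hale - Selby - Neston: 15+11+14+5 = 45
Cheapest is Arlen - Dunly - Selby - Neston at 37 km.
So from Arlen the first move is to Dunly.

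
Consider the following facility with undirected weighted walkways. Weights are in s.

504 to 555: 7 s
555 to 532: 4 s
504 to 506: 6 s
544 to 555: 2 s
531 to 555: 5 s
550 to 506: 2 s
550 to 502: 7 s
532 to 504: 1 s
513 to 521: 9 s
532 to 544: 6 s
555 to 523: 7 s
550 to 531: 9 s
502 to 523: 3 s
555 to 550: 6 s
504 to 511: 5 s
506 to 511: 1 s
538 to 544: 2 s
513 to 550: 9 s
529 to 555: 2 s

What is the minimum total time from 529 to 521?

26 s

Shortest distances from 529:
529: 0
555: 2  (via 529)
544: 4  (via 555)
538: 6  (via 544)
532: 6  (via 555)
531: 7  (via 555)
504: 7  (via 532)
550: 8  (via 555)
523: 9  (via 555)
506: 10  (via 550)
511: 11  (via 506)
502: 12  (via 523)
513: 17  (via 550)
521: 26  (via 513)
Shortest route: 529 → 555 → 550 → 513 → 521 = 26 s.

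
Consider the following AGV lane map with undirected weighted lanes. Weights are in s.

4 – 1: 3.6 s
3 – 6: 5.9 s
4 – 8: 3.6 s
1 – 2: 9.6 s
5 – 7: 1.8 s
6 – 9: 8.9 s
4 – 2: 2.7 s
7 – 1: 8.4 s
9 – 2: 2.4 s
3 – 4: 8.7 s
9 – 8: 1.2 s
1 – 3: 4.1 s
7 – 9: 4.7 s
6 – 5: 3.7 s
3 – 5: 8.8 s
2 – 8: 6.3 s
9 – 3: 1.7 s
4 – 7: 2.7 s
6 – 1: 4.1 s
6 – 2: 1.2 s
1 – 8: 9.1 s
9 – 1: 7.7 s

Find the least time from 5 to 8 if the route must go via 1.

14.8 s

Best 5 to 1: 5 → 6 → 1 costing 7.8
Shortest 1→8: 1 → 3 → 9 → 8 = 7
Total via 1: 7.8 + 7 = 14.8 s.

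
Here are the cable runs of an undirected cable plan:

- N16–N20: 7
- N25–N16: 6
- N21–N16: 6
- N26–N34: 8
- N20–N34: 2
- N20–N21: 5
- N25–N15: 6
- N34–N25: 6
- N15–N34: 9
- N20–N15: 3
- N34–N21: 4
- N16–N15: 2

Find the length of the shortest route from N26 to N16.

Settle nodes by increasing distance from N26:
N26: 0
N34: 8  (via N26)
N20: 10  (via N34)
N21: 12  (via N34)
N15: 13  (via N20)
N25: 14  (via N34)
N16: 15  (via N15)
Shortest route: N26–N34–N20–N15–N16 = 15.

15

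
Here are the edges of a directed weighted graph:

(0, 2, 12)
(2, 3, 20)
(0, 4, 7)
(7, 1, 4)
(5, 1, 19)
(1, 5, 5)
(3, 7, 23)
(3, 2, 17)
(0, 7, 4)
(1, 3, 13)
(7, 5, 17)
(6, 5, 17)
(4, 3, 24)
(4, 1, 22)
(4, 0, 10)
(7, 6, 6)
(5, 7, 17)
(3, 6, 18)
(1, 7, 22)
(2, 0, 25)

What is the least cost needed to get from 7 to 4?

Candidate routes:
7 - 5 - 1 - 3 - 2 - 0 - 4: 17+19+13+17+25+7 = 98
7 - 6 - 5 - 1 - 3 - 2 - 0 - 4: 6+17+19+13+17+25+7 = 104
7 - 1 - 3 - 2 - 0 - 4: 4+13+17+25+7 = 66
The minimum is 66 via 7 - 1 - 3 - 2 - 0 - 4.

66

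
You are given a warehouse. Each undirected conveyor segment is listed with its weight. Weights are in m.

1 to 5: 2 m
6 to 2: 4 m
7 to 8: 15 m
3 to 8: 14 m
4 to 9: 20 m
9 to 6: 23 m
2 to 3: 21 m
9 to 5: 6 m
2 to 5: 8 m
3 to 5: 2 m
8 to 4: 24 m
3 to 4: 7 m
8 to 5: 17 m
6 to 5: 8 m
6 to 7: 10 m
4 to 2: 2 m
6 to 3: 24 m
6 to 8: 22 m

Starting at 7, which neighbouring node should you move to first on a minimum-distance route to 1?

Enumerating some paths:
7–6–5–1: 10+8+2 = 20
7–8–3–5–1: 15+14+2+2 = 33
7–6–2–5–1: 10+4+8+2 = 24
7–6–2–4–3–5–1: 10+4+2+7+2+2 = 27
The minimum is 20 m via 7–6–5–1.
So from 7 the first move is to 6.

6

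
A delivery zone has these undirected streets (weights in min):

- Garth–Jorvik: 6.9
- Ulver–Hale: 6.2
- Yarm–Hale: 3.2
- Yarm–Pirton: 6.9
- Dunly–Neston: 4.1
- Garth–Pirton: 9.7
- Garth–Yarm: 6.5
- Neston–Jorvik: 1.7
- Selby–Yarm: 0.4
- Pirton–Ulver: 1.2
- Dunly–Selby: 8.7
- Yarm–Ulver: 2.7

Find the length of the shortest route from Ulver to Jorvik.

Enumerating some paths:
Ulver - Yarm - Garth - Jorvik: 2.7+6.5+6.9 = 16.1
Ulver - Pirton - Garth - Jorvik: 1.2+9.7+6.9 = 17.8
Ulver - Yarm - Selby - Dunly - Neston - Jorvik: 2.7+0.4+8.7+4.1+1.7 = 17.6
Cheapest is Ulver - Yarm - Garth - Jorvik at 16.1 min.

16.1 min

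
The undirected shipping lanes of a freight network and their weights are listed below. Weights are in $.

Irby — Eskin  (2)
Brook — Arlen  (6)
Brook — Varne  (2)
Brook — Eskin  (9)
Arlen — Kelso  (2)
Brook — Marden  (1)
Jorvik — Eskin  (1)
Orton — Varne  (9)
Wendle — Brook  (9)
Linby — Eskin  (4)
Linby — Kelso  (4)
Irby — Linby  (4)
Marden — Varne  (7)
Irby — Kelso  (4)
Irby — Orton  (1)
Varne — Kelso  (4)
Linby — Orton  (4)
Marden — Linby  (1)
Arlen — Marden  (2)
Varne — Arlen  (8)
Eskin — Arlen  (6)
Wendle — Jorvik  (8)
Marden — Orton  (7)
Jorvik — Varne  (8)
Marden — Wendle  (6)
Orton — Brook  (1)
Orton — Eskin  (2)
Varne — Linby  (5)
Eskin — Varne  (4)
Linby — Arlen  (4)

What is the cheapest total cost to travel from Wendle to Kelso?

Running Dijkstra from Wendle:
Wendle: 0
Marden: 6  (via Wendle)
Brook: 7  (via Marden)
Linby: 7  (via Marden)
Jorvik: 8  (via Wendle)
Orton: 8  (via Brook)
Arlen: 8  (via Marden)
Varne: 9  (via Brook)
Eskin: 9  (via Jorvik)
Irby: 9  (via Orton)
Kelso: 10  (via Arlen)
Shortest route: Wendle–Marden–Arlen–Kelso = $10.

$10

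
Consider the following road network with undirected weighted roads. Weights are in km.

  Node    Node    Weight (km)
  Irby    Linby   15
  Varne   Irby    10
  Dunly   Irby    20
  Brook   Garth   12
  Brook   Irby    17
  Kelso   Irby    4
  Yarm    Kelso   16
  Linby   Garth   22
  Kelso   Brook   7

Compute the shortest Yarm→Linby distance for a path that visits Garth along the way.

57 km

Best Yarm to Garth: Yarm–Kelso–Brook–Garth costing 35
Best Garth to Linby: Garth–Linby costing 22
Total via Garth: 35 + 22 = 57 km.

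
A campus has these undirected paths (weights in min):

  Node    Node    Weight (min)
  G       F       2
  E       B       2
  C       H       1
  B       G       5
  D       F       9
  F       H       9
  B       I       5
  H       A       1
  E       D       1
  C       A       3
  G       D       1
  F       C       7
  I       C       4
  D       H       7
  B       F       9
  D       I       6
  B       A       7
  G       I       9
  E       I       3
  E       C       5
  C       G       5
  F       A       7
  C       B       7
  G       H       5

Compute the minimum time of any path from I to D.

4 min

Running Dijkstra from I:
I: 0
E: 3  (via I)
C: 4  (via I)
D: 4  (via E)
Shortest route: I → E → D = 4 min.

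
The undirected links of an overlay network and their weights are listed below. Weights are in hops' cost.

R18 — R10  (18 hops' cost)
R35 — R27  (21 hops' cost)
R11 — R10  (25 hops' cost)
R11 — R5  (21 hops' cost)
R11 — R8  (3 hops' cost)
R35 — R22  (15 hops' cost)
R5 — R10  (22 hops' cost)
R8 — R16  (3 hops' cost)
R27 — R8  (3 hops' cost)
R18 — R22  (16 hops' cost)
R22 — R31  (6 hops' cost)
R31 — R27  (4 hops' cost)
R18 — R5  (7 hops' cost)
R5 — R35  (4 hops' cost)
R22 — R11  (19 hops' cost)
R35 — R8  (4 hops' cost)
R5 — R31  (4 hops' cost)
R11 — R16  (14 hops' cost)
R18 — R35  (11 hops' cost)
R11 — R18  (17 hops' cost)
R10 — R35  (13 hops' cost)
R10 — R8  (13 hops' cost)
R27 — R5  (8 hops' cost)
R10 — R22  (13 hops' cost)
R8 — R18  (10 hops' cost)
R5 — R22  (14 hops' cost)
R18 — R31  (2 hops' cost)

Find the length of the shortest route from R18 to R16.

12 hops' cost

Running Dijkstra from R18:
R18: 0
R31: 2  (via R18)
R27: 6  (via R31)
R5: 6  (via R31)
R22: 8  (via R31)
R8: 9  (via R27)
R35: 10  (via R5)
R11: 12  (via R8)
R16: 12  (via R8)
Shortest route: R18 → R31 → R27 → R8 → R16 = 12 hops' cost.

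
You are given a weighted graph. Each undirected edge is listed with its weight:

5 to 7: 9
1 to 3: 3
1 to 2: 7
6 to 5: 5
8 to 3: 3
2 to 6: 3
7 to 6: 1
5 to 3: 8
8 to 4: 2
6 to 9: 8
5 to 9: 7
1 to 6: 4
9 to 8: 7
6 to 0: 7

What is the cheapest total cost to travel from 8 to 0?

17

Shortest distances from 8:
8: 0
4: 2  (via 8)
3: 3  (via 8)
1: 6  (via 3)
9: 7  (via 8)
6: 10  (via 1)
5: 11  (via 3)
7: 11  (via 6)
2: 13  (via 1)
0: 17  (via 6)
Shortest route: 8 → 3 → 1 → 6 → 0 = 17.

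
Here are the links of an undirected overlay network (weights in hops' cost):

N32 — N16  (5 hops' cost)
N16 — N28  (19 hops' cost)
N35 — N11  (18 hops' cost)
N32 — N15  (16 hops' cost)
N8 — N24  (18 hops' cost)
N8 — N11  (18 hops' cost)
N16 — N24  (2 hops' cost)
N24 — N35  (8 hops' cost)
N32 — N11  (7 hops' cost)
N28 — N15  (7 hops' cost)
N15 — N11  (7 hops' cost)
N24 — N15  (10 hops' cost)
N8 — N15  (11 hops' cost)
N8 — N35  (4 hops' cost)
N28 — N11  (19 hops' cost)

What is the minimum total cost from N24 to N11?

Enumerating some paths:
N24–N35–N11: 8+18 = 26
N24–N16–N32–N11: 2+5+7 = 14
N24–N15–N11: 10+7 = 17
The minimum is 14 hops' cost via N24–N16–N32–N11.

14 hops' cost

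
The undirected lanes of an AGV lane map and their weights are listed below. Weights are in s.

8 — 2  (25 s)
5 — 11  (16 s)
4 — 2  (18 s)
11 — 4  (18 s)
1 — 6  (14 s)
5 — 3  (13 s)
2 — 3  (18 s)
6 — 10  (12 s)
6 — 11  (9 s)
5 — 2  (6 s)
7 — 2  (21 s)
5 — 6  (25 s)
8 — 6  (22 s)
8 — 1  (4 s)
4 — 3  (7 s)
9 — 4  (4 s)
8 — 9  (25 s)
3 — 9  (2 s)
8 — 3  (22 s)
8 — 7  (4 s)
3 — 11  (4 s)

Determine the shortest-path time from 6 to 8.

Compare a few routes:
6 → 8: 22 = 22
6 → 1 → 8: 14+4 = 18
The minimum is 18 s via 6 → 1 → 8.

18 s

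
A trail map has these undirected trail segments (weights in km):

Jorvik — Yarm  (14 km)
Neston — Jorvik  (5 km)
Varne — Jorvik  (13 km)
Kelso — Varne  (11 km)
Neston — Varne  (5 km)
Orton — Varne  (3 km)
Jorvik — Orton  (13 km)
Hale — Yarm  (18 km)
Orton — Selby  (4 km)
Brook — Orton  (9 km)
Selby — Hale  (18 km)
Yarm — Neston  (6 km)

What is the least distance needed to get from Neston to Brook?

Shortest distances from Neston:
Neston: 0
Varne: 5  (via Neston)
Jorvik: 5  (via Neston)
Yarm: 6  (via Neston)
Orton: 8  (via Varne)
Selby: 12  (via Orton)
Kelso: 16  (via Varne)
Brook: 17  (via Orton)
Shortest route: Neston–Varne–Orton–Brook = 17 km.

17 km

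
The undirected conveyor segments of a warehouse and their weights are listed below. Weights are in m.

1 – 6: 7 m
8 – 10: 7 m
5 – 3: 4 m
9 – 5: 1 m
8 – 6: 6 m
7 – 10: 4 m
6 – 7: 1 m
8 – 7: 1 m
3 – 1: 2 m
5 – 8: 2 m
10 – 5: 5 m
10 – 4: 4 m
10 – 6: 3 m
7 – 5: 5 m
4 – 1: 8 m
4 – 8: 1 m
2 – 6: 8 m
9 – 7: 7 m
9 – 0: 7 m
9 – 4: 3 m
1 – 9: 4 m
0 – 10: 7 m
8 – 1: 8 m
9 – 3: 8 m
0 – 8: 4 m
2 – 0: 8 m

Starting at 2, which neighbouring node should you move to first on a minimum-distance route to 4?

Enumerating some paths:
2–0–8–4: 8+4+1 = 13
2–6–7–8–4: 8+1+1+1 = 11
Cheapest is 2–6–7–8–4 at 11 m.
So from 2 the first move is to 6.

6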